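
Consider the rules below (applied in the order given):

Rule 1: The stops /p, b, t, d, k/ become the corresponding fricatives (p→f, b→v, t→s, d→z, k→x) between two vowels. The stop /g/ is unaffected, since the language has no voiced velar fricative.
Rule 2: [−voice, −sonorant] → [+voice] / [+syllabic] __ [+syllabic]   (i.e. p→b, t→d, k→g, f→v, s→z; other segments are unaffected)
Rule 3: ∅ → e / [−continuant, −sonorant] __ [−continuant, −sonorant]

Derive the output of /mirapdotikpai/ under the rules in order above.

mirapedozikepai

Rule 1 (intervocalic spirantization): /t/ is a stop between vowels /o/ and /i/, so it spirantizes to the fricative [s]. /mirapdotikpai/ → mirapdosikpai.
Rule 2 (intervocalic voicing): /s/ is a voiceless obstruent between vowels /o/ and /i/, so it voices to [z]. /mirapdosikpai/ → mirapdozikpai.
Rule 3 (stop-cluster e-epenthesis): /p/ and /d/ form a stop–stop cluster, so [e] is inserted between them. /k/ and /p/ form a stop–stop cluster, so [e] is inserted between them. /mirapdozikpai/ → mirapedozikepai.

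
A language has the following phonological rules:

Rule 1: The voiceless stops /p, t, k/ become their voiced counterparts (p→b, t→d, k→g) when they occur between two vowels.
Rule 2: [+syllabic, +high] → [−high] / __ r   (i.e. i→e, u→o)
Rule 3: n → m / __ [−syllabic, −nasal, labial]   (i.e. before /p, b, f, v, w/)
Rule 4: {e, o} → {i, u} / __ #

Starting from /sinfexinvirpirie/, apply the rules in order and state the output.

Rule 1 (intervocalic voicing): no segment meets the environment; /sinfexinvirpirie/ is unchanged.
Rule 2 (pre-rhotic lowering): /i/ is a high vowel immediately before /r/, so it lowers to [e]. /i/ is a high vowel immediately before /r/, so it lowers to [e]. /sinfexinvirpirie/ → sinfexinverperie.
Rule 3 (nasal place assimilation): /n/ precedes the labial consonant /f/, so it assimilates in place to [m]. /n/ precedes the labial consonant /v/, so it assimilates in place to [m]. /sinfexinverperie/ → simfeximverperie.
Rule 4 (final vowel raising): /e/ is a mid vowel in word-final position, so it raises to [i]. /simfeximverperie/ → simfeximverperii.

simfeximverperii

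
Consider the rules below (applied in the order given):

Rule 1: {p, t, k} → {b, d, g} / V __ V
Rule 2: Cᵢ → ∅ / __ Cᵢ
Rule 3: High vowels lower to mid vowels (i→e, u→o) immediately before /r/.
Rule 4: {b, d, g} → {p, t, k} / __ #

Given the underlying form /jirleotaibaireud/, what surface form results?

Rule 1 (intervocalic voicing): /t/ is a voiceless stop between vowels /o/ and /a/, so it voices to [d]. /jirleotaibaireud/ → jirleodaibaireud.
Rule 2 (degemination): no segment meets the environment; /jirleodaibaireud/ is unchanged.
Rule 3 (pre-rhotic lowering): /i/ is a high vowel immediately before /r/, so it lowers to [e]. /i/ is a high vowel immediately before /r/, so it lowers to [e]. /jirleodaibaireud/ → jerleodaibaereud.
Rule 4 (final devoicing): /d/ is a voiced stop in word-final position, so it devoices to [t]. /jerleodaibaereud/ → jerleodaibaereut.

jerleodaibaereut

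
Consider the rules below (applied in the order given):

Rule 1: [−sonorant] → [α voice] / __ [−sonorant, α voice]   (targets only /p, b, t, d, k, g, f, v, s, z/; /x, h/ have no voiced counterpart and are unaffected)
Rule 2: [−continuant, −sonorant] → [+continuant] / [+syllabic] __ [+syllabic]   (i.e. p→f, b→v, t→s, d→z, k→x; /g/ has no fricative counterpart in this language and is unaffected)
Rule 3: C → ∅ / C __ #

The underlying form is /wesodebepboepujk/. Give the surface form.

wesozevebboefuj

Rule 1 (regressive voicing assimilation): /p/ precedes the voiced obstruent /b/, so it voices to [b] by assimilation. /wesodebepboepujk/ → wesodebebboepujk.
Rule 2 (intervocalic spirantization): /d/ is a stop between vowels /o/ and /e/, so it spirantizes to the fricative [z]. /b/ is a stop between vowels /e/ and /e/, so it spirantizes to the fricative [v]. /p/ is a stop between vowels /e/ and /u/, so it spirantizes to the fricative [f]. /wesodebebboepujk/ → wesozevebboefujk.
Rule 3 (final cluster simplification): /k/ is the second consonant of a word-final cluster /jk/, so it deletes. /wesozevebboefujk/ → wesozevebboefuj.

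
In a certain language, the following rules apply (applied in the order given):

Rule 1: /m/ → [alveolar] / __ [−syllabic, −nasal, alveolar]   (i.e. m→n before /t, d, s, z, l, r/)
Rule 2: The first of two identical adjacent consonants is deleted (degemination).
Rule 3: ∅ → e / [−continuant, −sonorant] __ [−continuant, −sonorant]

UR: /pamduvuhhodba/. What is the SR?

panduvuhodeba

Rule 1 (nasal place assimilation): /m/ precedes the alveolar consonant /d/, so it assimilates in place to [n]. /pamduvuhhodba/ → panduvuhhodba.
Rule 2 (degemination): /hh/ is a geminate; the first /h/ deletes. /panduvuhhodba/ → panduvuhodba.
Rule 3 (stop-cluster e-epenthesis): /d/ and /b/ form a stop–stop cluster, so [e] is inserted between them. /panduvuhodba/ → panduvuhodeba.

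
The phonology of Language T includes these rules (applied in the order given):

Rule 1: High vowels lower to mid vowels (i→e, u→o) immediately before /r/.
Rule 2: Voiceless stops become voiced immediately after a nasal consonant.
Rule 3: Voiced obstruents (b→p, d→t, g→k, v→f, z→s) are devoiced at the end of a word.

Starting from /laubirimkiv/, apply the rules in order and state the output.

lauberimgif

Rule 1 (pre-rhotic lowering): /i/ is a high vowel immediately before /r/, so it lowers to [e]. /laubirimkiv/ → lauberimkiv.
Rule 2 (post-nasal voicing): /k/ is a voiceless stop immediately after the nasal /m/, so it voices to [g]. /lauberimkiv/ → lauberimgiv.
Rule 3 (final devoicing): /v/ is a voiced obstruent in word-final position, so it devoices to [f]. /lauberimgiv/ → lauberimgif.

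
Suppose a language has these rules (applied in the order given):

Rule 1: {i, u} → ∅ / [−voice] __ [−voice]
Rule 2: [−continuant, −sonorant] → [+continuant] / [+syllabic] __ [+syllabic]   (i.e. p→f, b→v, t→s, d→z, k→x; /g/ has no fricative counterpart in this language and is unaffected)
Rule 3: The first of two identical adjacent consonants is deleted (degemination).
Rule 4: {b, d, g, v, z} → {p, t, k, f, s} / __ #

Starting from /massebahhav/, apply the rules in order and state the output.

masevahaf

Rule 1 (high vowel syncope): no segment meets the environment; /massebahhav/ is unchanged.
Rule 2 (intervocalic spirantization): /b/ is a stop between vowels /e/ and /a/, so it spirantizes to the fricative [v]. /massebahhav/ → massevahhav.
Rule 3 (degemination): /ss/ is a geminate; the first /s/ deletes. /hh/ is a geminate; the first /h/ deletes. /massevahhav/ → masevahav.
Rule 4 (final devoicing): /v/ is a voiced obstruent in word-final position, so it devoices to [f]. /masevahav/ → masevahaf.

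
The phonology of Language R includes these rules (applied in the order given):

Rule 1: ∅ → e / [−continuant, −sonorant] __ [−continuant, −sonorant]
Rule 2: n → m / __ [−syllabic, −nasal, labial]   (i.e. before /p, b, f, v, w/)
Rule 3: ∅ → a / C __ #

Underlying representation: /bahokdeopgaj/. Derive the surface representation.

Rule 1 (stop-cluster e-epenthesis): /k/ and /d/ form a stop–stop cluster, so [e] is inserted between them. /p/ and /g/ form a stop–stop cluster, so [e] is inserted between them. /bahokdeopgaj/ → bahokedeopegaj.
Rule 2 (nasal place assimilation): no segment meets the environment; /bahokedeopegaj/ is unchanged.
Rule 3 (final a-epenthesis): the form ends in the consonant /j/, so [a] is inserted word-finally. /bahokedeopegaj/ → bahokedeopegaja.

bahokedeopegaja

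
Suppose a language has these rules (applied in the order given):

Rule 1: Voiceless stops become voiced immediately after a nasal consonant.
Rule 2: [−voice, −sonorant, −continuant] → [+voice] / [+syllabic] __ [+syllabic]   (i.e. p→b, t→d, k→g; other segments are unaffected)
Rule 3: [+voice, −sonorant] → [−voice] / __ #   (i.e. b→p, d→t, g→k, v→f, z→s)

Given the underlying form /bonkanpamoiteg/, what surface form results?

Rule 1 (post-nasal voicing): /k/ is a voiceless stop immediately after the nasal /n/, so it voices to [g]. /p/ is a voiceless stop immediately after the nasal /n/, so it voices to [b]. /bonkanpamoiteg/ → bonganbamoiteg.
Rule 2 (intervocalic voicing): /t/ is a voiceless stop between vowels /i/ and /e/, so it voices to [d]. /bonganbamoiteg/ → bonganbamoideg.
Rule 3 (final devoicing): /g/ is a voiced obstruent in word-final position, so it devoices to [k]. /bonganbamoideg/ → bonganbamoidek.

bonganbamoidek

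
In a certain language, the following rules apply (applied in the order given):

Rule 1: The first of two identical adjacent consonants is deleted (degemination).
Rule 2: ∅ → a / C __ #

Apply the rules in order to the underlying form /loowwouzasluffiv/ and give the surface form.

loowouzaslufiva

Rule 1 (degemination): /ww/ is a geminate; the first /w/ deletes. /ff/ is a geminate; the first /f/ deletes. /loowwouzasluffiv/ → loowouzaslufiv.
Rule 2 (final a-epenthesis): the form ends in the consonant /v/, so [a] is inserted word-finally. /loowouzaslufiv/ → loowouzaslufiva.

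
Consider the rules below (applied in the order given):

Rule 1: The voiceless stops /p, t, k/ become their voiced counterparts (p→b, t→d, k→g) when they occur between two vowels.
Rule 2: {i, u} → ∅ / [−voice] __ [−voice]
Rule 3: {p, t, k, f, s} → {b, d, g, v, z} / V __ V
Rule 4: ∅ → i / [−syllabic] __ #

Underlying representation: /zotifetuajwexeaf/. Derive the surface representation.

zodiveduajwexeafi

Rule 1 (intervocalic voicing): /t/ is a voiceless stop between vowels /o/ and /i/, so it voices to [d]. /t/ is a voiceless stop between vowels /e/ and /u/, so it voices to [d]. /zotifetuajwexeaf/ → zodifeduajwexeaf.
Rule 2 (high vowel syncope): no segment meets the environment; /zodifeduajwexeaf/ is unchanged.
Rule 3 (intervocalic voicing): /f/ is a voiceless obstruent between vowels /i/ and /e/, so it voices to [v]. /zodifeduajwexeaf/ → zodiveduajwexeaf.
Rule 4 (final i-epenthesis): the form ends in the consonant /f/, so [i] is inserted word-finally. /zodiveduajwexeaf/ → zodiveduajwexeafi.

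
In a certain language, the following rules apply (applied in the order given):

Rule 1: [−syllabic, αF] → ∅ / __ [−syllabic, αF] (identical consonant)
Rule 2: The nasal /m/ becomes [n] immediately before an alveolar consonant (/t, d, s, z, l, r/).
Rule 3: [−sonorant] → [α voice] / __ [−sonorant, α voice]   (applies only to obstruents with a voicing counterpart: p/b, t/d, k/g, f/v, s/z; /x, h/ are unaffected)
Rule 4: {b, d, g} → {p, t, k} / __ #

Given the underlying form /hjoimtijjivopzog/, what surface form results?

Rule 1 (degemination): /jj/ is a geminate; the first /j/ deletes. /hjoimtijjivopzog/ → hjoimtijivopzog.
Rule 2 (nasal place assimilation): /m/ precedes the alveolar consonant /t/, so it assimilates in place to [n]. /hjoimtijivopzog/ → hjointijivopzog.
Rule 3 (regressive voicing assimilation): /p/ precedes the voiced obstruent /z/, so it voices to [b] by assimilation. /hjointijivopzog/ → hjointijivobzog.
Rule 4 (final devoicing): /g/ is a voiced stop in word-final position, so it devoices to [k]. /hjointijivobzog/ → hjointijivobzok.

hjointijivobzok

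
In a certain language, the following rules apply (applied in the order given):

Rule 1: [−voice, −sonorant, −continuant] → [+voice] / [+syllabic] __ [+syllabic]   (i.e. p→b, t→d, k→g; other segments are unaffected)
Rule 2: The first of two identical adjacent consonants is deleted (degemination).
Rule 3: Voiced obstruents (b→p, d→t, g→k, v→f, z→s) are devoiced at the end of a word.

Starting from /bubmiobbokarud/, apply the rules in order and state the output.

bubmiobogarut

Rule 1 (intervocalic voicing): /k/ is a voiceless stop between vowels /o/ and /a/, so it voices to [g]. /bubmiobbokarud/ → bubmiobbogarud.
Rule 2 (degemination): /bb/ is a geminate; the first /b/ deletes. /bubmiobbogarud/ → bubmiobogarud.
Rule 3 (final devoicing): /d/ is a voiced obstruent in word-final position, so it devoices to [t]. /bubmiobogarud/ → bubmiobogarut.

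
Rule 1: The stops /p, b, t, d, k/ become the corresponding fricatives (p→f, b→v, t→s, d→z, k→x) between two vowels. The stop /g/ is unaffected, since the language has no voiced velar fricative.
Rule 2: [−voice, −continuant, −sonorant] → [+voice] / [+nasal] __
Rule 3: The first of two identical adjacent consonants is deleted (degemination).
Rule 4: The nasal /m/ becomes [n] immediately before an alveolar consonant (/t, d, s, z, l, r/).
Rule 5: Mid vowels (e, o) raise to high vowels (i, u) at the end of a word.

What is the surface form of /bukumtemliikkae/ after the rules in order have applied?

buxundenliikai

Rule 1 (intervocalic spirantization): /k/ is a stop between vowels /u/ and /u/, so it spirantizes to the fricative [x]. /bukumtemliikkae/ → buxumtemliikkae.
Rule 2 (post-nasal voicing): /t/ is a voiceless stop immediately after the nasal /m/, so it voices to [d]. /buxumtemliikkae/ → buxumdemliikkae.
Rule 3 (degemination): /kk/ is a geminate; the first /k/ deletes. /buxumdemliikkae/ → buxumdemliikae.
Rule 4 (nasal place assimilation): /m/ precedes the alveolar consonant /d/, so it assimilates in place to [n]. /m/ precedes the alveolar consonant /l/, so it assimilates in place to [n]. /buxumdemliikae/ → buxundenliikae.
Rule 5 (final vowel raising): /e/ is a mid vowel in word-final position, so it raises to [i]. /buxundenliikae/ → buxundenliikai.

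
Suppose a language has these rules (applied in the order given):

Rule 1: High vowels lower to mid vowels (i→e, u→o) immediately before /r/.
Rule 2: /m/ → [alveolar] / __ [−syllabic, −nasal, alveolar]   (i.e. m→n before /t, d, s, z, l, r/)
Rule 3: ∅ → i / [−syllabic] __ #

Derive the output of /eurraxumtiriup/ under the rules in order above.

Rule 1 (pre-rhotic lowering): /u/ is a high vowel immediately before /r/, so it lowers to [o]. /i/ is a high vowel immediately before /r/, so it lowers to [e]. /eurraxumtiriup/ → eorraxumteriup.
Rule 2 (nasal place assimilation): /m/ precedes the alveolar consonant /t/, so it assimilates in place to [n]. /eorraxumteriup/ → eorraxunteriup.
Rule 3 (final i-epenthesis): the form ends in the consonant /p/, so [i] is inserted word-finally. /eorraxunteriup/ → eorraxunteriupi.

eorraxunteriupi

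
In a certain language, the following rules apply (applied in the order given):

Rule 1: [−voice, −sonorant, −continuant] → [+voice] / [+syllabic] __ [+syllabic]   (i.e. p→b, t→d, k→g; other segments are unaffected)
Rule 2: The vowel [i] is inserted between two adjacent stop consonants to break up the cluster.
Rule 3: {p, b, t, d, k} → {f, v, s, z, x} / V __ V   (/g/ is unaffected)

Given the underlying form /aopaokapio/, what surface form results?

aovaogavio

Rule 1 (intervocalic voicing): /p/ is a voiceless stop between vowels /o/ and /a/, so it voices to [b]. /k/ is a voiceless stop between vowels /o/ and /a/, so it voices to [g]. /p/ is a voiceless stop between vowels /a/ and /i/, so it voices to [b]. /aopaokapio/ → aobaogabio.
Rule 2 (stop-cluster i-epenthesis): no segment meets the environment; /aobaogabio/ is unchanged.
Rule 3 (intervocalic spirantization): /b/ is a stop between vowels /o/ and /a/, so it spirantizes to the fricative [v]. /b/ is a stop between vowels /a/ and /i/, so it spirantizes to the fricative [v]. /aobaogabio/ → aovaogavio.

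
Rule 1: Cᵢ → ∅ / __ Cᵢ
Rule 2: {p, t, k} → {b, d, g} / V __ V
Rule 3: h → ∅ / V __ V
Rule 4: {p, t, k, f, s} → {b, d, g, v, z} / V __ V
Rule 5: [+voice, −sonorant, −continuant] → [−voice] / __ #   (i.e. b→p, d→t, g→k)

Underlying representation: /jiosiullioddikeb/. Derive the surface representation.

jioziuliodigep

Rule 1 (degemination): /ll/ is a geminate; the first /l/ deletes. /dd/ is a geminate; the first /d/ deletes. /jiosiullioddikeb/ → jiosiuliodikeb.
Rule 2 (intervocalic voicing): /k/ is a voiceless stop between vowels /i/ and /e/, so it voices to [g]. /jiosiuliodikeb/ → jiosiuliodigeb.
Rule 3 (intervocalic h-deletion): no segment meets the environment; /jiosiuliodigeb/ is unchanged.
Rule 4 (intervocalic voicing): /s/ is a voiceless obstruent between vowels /o/ and /i/, so it voices to [z]. /jiosiuliodigeb/ → jioziuliodigeb.
Rule 5 (final devoicing): /b/ is a voiced stop in word-final position, so it devoices to [p]. /jioziuliodigeb/ → jioziuliodigep.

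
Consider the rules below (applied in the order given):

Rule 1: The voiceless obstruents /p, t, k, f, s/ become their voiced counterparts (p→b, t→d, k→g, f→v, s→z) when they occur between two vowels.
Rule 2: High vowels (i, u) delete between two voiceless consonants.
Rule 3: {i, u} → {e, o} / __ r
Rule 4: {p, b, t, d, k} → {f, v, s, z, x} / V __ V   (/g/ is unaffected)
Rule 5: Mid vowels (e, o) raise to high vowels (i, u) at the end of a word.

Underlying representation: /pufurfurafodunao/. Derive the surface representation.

Rule 1 (intervocalic voicing): /f/ is a voiceless obstruent between vowels /u/ and /u/, so it voices to [v]. /f/ is a voiceless obstruent between vowels /a/ and /o/, so it voices to [v]. /pufurfurafodunao/ → puvurfuravodunao.
Rule 2 (high vowel syncope): no segment meets the environment; /puvurfuravodunao/ is unchanged.
Rule 3 (pre-rhotic lowering): /u/ is a high vowel immediately before /r/, so it lowers to [o]. /u/ is a high vowel immediately before /r/, so it lowers to [o]. /puvurfuravodunao/ → puvorforavodunao.
Rule 4 (intervocalic spirantization): /d/ is a stop between vowels /o/ and /u/, so it spirantizes to the fricative [z]. /puvorforavodunao/ → puvorforavozunao.
Rule 5 (final vowel raising): /o/ is a mid vowel in word-final position, so it raises to [u]. /puvorforavozunao/ → puvorforavozunau.

puvorforavozunau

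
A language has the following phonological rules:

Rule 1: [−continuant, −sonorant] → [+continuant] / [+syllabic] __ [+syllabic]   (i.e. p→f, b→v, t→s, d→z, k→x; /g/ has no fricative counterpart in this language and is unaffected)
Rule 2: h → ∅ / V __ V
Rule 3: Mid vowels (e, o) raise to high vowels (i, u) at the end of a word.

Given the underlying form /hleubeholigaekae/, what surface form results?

Rule 1 (intervocalic spirantization): /b/ is a stop between vowels /u/ and /e/, so it spirantizes to the fricative [v]. /k/ is a stop between vowels /e/ and /a/, so it spirantizes to the fricative [x]. /hleubeholigaekae/ → hleuveholigaexae.
Rule 2 (intervocalic h-deletion): /h/ occurs between vowels /e/ and /o/, so it deletes. /hleuveholigaexae/ → hleuveoligaexae.
Rule 3 (final vowel raising): /e/ is a mid vowel in word-final position, so it raises to [i]. /hleuveoligaexae/ → hleuveoligaexai.

hleuveoligaexai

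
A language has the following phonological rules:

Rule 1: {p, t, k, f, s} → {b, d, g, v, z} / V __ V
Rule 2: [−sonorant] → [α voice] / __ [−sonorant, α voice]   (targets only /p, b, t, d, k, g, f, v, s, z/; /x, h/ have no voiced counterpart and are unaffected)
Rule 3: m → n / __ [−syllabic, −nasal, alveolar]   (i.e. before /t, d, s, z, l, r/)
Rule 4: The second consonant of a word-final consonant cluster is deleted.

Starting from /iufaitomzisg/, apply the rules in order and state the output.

iuvaidonziz

Rule 1 (intervocalic voicing): /f/ is a voiceless obstruent between vowels /u/ and /a/, so it voices to [v]. /t/ is a voiceless obstruent between vowels /i/ and /o/, so it voices to [d]. /iufaitomzisg/ → iuvaidomzisg.
Rule 2 (regressive voicing assimilation): /s/ precedes the voiced obstruent /g/, so it voices to [z] by assimilation. /iuvaidomzisg/ → iuvaidomzizg.
Rule 3 (nasal place assimilation): /m/ precedes the alveolar consonant /z/, so it assimilates in place to [n]. /iuvaidomzizg/ → iuvaidonzizg.
Rule 4 (final cluster simplification): /g/ is the second consonant of a word-final cluster /zg/, so it deletes. /iuvaidonzizg/ → iuvaidonziz.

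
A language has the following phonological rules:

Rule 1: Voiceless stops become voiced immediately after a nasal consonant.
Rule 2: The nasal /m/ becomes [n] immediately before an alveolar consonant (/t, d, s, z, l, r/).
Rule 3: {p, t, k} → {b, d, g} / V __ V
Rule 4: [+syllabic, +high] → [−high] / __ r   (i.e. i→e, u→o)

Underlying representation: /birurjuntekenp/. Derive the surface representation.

berorjundegenb

Rule 1 (post-nasal voicing): /t/ is a voiceless stop immediately after the nasal /n/, so it voices to [d]. /p/ is a voiceless stop immediately after the nasal /n/, so it voices to [b]. /birurjuntekenp/ → birurjundekenb.
Rule 2 (nasal place assimilation): no segment meets the environment; /birurjundekenb/ is unchanged.
Rule 3 (intervocalic voicing): /k/ is a voiceless stop between vowels /e/ and /e/, so it voices to [g]. /birurjundekenb/ → birurjundegenb.
Rule 4 (pre-rhotic lowering): /i/ is a high vowel immediately before /r/, so it lowers to [e]. /u/ is a high vowel immediately before /r/, so it lowers to [o]. /birurjundegenb/ → berorjundegenb.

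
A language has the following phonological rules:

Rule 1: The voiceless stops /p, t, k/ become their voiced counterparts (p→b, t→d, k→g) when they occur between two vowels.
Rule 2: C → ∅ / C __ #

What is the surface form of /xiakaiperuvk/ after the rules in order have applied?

Rule 1 (intervocalic voicing): /k/ is a voiceless stop between vowels /a/ and /a/, so it voices to [g]. /p/ is a voiceless stop between vowels /i/ and /e/, so it voices to [b]. /xiakaiperuvk/ → xiagaiberuvk.
Rule 2 (final cluster simplification): /k/ is the second consonant of a word-final cluster /vk/, so it deletes. /xiagaiberuvk/ → xiagaiberuv.

xiagaiberuv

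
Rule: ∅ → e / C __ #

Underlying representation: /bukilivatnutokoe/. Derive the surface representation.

No segment of /bukilivatnutokoe/ meets the structural description of the rule, so the form surfaces unchanged.

bukilivatnutokoe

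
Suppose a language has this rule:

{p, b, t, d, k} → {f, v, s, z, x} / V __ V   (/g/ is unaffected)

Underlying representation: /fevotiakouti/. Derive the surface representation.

fevosiaxousi

/t/ is a stop between vowels /o/ and /i/, so it spirantizes to the fricative [s].
/k/ is a stop between vowels /a/ and /o/, so it spirantizes to the fricative [x].
/t/ is a stop between vowels /u/ and /i/, so it spirantizes to the fricative [s].
Surface form: [fevosiaxousi].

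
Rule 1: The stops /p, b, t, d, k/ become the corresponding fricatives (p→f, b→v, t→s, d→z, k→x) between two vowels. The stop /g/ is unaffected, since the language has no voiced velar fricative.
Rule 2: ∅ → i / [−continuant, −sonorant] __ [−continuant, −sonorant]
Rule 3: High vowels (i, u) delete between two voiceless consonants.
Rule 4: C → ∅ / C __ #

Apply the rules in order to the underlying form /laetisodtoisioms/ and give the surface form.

laessoditoisiom

Rule 1 (intervocalic spirantization): /t/ is a stop between vowels /e/ and /i/, so it spirantizes to the fricative [s]. /laetisodtoisioms/ → laesisodtoisioms.
Rule 2 (stop-cluster i-epenthesis): /d/ and /t/ form a stop–stop cluster, so [i] is inserted between them. /laesisodtoisioms/ → laesisoditoisioms.
Rule 3 (high vowel syncope): /i/ is a high vowel flanked by voiceless consonants /s/ and /s/, so it deletes. /laesisoditoisioms/ → laessoditoisioms.
Rule 4 (final cluster simplification): /s/ is the second consonant of a word-final cluster /ms/, so it deletes. /laessoditoisioms/ → laessoditoisiom.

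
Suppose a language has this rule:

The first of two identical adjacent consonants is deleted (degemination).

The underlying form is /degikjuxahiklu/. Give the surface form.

degikjuxahiklu

No segment of /degikjuxahiklu/ meets the structural description of the rule, so the form surfaces unchanged.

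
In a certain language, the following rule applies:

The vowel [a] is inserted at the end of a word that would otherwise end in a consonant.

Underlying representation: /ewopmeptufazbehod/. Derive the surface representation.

the form ends in the consonant /d/, so [a] is inserted word-finally.
Surface form: [ewopmeptufazbehoda].

ewopmeptufazbehoda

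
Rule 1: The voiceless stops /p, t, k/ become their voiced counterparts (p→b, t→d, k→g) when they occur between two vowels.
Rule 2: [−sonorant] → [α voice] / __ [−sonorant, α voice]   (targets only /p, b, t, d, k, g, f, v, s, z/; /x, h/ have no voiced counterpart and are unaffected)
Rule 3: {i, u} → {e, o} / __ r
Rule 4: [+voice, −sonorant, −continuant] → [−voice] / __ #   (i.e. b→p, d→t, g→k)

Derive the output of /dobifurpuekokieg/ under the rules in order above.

dobiforpuegogiek

Rule 1 (intervocalic voicing): /k/ is a voiceless stop between vowels /e/ and /o/, so it voices to [g]. /k/ is a voiceless stop between vowels /o/ and /i/, so it voices to [g]. /dobifurpuekokieg/ → dobifurpuegogieg.
Rule 2 (regressive voicing assimilation): no segment meets the environment; /dobifurpuegogieg/ is unchanged.
Rule 3 (pre-rhotic lowering): /u/ is a high vowel immediately before /r/, so it lowers to [o]. /dobifurpuegogieg/ → dobiforpuegogieg.
Rule 4 (final devoicing): /g/ is a voiced stop in word-final position, so it devoices to [k]. /dobiforpuegogieg/ → dobiforpuegogiek.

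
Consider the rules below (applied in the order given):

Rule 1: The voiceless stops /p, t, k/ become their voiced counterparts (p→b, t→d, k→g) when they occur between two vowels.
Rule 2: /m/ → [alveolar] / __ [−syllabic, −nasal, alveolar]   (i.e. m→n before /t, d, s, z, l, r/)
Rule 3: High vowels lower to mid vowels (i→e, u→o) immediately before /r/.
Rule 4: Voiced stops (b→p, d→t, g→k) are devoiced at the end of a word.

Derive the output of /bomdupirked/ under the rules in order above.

Rule 1 (intervocalic voicing): /p/ is a voiceless stop between vowels /u/ and /i/, so it voices to [b]. /bomdupirked/ → bomdubirked.
Rule 2 (nasal place assimilation): /m/ precedes the alveolar consonant /d/, so it assimilates in place to [n]. /bomdubirked/ → bondubirked.
Rule 3 (pre-rhotic lowering): /i/ is a high vowel immediately before /r/, so it lowers to [e]. /bondubirked/ → bonduberked.
Rule 4 (final devoicing): /d/ is a voiced stop in word-final position, so it devoices to [t]. /bonduberked/ → bonduberket.

bonduberket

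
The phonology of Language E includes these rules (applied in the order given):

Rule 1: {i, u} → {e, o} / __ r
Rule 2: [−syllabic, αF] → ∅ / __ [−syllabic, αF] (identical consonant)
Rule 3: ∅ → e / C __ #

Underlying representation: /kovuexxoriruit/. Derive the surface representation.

kovuexoreruite

Rule 1 (pre-rhotic lowering): /i/ is a high vowel immediately before /r/, so it lowers to [e]. /kovuexxoriruit/ → kovuexxoreruit.
Rule 2 (degemination): /xx/ is a geminate; the first /x/ deletes. /kovuexxoreruit/ → kovuexoreruit.
Rule 3 (final e-epenthesis): the form ends in the consonant /t/, so [e] is inserted word-finally. /kovuexoreruit/ → kovuexoreruite.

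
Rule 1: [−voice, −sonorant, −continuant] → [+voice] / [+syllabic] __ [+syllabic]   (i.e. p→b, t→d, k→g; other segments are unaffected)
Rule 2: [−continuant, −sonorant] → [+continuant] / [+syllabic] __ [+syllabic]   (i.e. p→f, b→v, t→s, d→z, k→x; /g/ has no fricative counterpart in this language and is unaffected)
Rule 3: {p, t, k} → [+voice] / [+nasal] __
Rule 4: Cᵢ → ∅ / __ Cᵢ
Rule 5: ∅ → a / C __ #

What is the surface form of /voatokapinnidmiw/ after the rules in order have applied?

voazogavinidmiwa

Rule 1 (intervocalic voicing): /t/ is a voiceless stop between vowels /a/ and /o/, so it voices to [d]. /k/ is a voiceless stop between vowels /o/ and /a/, so it voices to [g]. /p/ is a voiceless stop between vowels /a/ and /i/, so it voices to [b]. /voatokapinnidmiw/ → voadogabinnidmiw.
Rule 2 (intervocalic spirantization): /d/ is a stop between vowels /a/ and /o/, so it spirantizes to the fricative [z]. /b/ is a stop between vowels /a/ and /i/, so it spirantizes to the fricative [v]. /voadogabinnidmiw/ → voazogavinnidmiw.
Rule 3 (post-nasal voicing): no segment meets the environment; /voazogavinnidmiw/ is unchanged.
Rule 4 (degemination): /nn/ is a geminate; the first /n/ deletes. /voazogavinnidmiw/ → voazogavinidmiw.
Rule 5 (final a-epenthesis): the form ends in the consonant /w/, so [a] is inserted word-finally. /voazogavinidmiw/ → voazogavinidmiwa.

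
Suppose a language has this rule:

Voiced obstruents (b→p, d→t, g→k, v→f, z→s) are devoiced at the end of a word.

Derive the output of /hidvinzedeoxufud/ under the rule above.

/d/ is a voiced obstruent in word-final position, so it devoices to [t].
The other instances of /d/, /v/, /z/ do not occur in the required environment and remain unchanged.
Surface form: [hidvinzedeoxufut].

hidvinzedeoxufut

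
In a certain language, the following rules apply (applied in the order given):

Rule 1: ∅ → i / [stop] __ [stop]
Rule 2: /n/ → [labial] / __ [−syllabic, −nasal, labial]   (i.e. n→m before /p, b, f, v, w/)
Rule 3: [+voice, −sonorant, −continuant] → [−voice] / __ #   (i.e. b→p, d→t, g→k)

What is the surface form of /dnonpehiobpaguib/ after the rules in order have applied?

dnompehiobipaguip

Rule 1 (stop-cluster i-epenthesis): /b/ and /p/ form a stop–stop cluster, so [i] is inserted between them. /dnonpehiobpaguib/ → dnonpehiobipaguib.
Rule 2 (nasal place assimilation): /n/ precedes the labial consonant /p/, so it assimilates in place to [m]. /dnonpehiobipaguib/ → dnompehiobipaguib.
Rule 3 (final devoicing): /b/ is a voiced stop in word-final position, so it devoices to [p]. /dnompehiobipaguib/ → dnompehiobipaguip.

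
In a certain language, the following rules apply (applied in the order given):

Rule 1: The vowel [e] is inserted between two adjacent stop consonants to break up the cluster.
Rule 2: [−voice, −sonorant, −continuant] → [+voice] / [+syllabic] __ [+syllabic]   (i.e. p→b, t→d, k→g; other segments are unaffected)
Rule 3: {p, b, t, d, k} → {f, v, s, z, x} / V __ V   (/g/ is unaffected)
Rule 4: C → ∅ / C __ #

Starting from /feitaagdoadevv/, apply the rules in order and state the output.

Rule 1 (stop-cluster e-epenthesis): /g/ and /d/ form a stop–stop cluster, so [e] is inserted between them. /feitaagdoadevv/ → feitaagedoadevv.
Rule 2 (intervocalic voicing): /t/ is a voiceless stop between vowels /i/ and /a/, so it voices to [d]. /feitaagedoadevv/ → feidaagedoadevv.
Rule 3 (intervocalic spirantization): /d/ is a stop between vowels /i/ and /a/, so it spirantizes to the fricative [z]. /d/ is a stop between vowels /e/ and /o/, so it spirantizes to the fricative [z]. /d/ is a stop between vowels /a/ and /e/, so it spirantizes to the fricative [z]. /feidaagedoadevv/ → feizaagezoazevv.
Rule 4 (final cluster simplification): /v/ is the second consonant of a word-final cluster /vv/, so it deletes. /feizaagezoazevv/ → feizaagezoazev.

feizaagezoazev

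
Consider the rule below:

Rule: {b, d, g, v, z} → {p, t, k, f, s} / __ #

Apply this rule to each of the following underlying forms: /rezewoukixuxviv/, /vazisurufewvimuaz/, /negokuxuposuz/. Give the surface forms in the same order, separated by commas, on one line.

rezewoukixuxvif, vazisurufewvimuas, negokuxuposus

/rezewoukixuxviv/: /v/ is a voiced obstruent in word-final position, so it devoices to [f]. → [rezewoukixuxvif].
/vazisurufewvimuaz/: /z/ is a voiced obstruent in word-final position, so it devoices to [s]. → [vazisurufewvimuas].
/negokuxuposuz/: /z/ is a voiced obstruent in word-final position, so it devoices to [s]. → [negokuxuposus].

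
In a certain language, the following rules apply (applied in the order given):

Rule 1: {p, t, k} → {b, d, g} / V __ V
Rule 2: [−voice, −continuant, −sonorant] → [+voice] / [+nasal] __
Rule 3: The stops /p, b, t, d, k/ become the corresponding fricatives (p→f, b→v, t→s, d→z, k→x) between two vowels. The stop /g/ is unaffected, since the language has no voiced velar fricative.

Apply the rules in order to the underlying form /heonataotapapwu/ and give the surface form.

Rule 1 (intervocalic voicing): /t/ is a voiceless stop between vowels /a/ and /a/, so it voices to [d]. /t/ is a voiceless stop between vowels /o/ and /a/, so it voices to [d]. /p/ is a voiceless stop between vowels /a/ and /a/, so it voices to [b]. /heonataotapapwu/ → heonadaodabapwu.
Rule 2 (post-nasal voicing): no segment meets the environment; /heonadaodabapwu/ is unchanged.
Rule 3 (intervocalic spirantization): /d/ is a stop between vowels /a/ and /a/, so it spirantizes to the fricative [z]. /d/ is a stop between vowels /o/ and /a/, so it spirantizes to the fricative [z]. /b/ is a stop between vowels /a/ and /a/, so it spirantizes to the fricative [v]. /heonadaodabapwu/ → heonazaozavapwu.

heonazaozavapwu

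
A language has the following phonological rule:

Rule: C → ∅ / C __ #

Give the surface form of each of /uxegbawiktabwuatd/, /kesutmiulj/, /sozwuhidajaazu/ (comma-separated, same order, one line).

uxegbawiktabwuat, kesutmiul, sozwuhidajaazu

/uxegbawiktabwuatd/: /d/ is the second consonant of a word-final cluster /td/, so it deletes. → [uxegbawiktabwuat].
/kesutmiulj/: /j/ is the second consonant of a word-final cluster /lj/, so it deletes. → [kesutmiul].
/sozwuhidajaazu/: the rule's environment is not met; surfaces unchanged as [sozwuhidajaazu].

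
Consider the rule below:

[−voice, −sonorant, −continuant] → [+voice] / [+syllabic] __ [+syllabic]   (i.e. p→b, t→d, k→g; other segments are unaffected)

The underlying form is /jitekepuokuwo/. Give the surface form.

/t/ is a voiceless stop between vowels /i/ and /e/, so it voices to [d].
/k/ is a voiceless stop between vowels /e/ and /e/, so it voices to [g].
/p/ is a voiceless stop between vowels /e/ and /u/, so it voices to [b].
/k/ is a voiceless stop between vowels /o/ and /u/, so it voices to [g].
Surface form: [jidegebuoguwo].

jidegebuoguwo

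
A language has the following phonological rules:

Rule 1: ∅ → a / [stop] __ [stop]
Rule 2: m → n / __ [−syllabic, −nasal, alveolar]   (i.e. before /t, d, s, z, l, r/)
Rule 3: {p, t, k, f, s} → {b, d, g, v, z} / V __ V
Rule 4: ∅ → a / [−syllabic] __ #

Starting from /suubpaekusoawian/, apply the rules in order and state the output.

suubabaeguzoawiana

Rule 1 (stop-cluster a-epenthesis): /b/ and /p/ form a stop–stop cluster, so [a] is inserted between them. /suubpaekusoawian/ → suubapaekusoawian.
Rule 2 (nasal place assimilation): no segment meets the environment; /suubapaekusoawian/ is unchanged.
Rule 3 (intervocalic voicing): /p/ is a voiceless obstruent between vowels /a/ and /a/, so it voices to [b]. /k/ is a voiceless obstruent between vowels /e/ and /u/, so it voices to [g]. /s/ is a voiceless obstruent between vowels /u/ and /o/, so it voices to [z]. /suubapaekusoawian/ → suubabaeguzoawian.
Rule 4 (final a-epenthesis): the form ends in the consonant /n/, so [a] is inserted word-finally. /suubabaeguzoawian/ → suubabaeguzoawiana.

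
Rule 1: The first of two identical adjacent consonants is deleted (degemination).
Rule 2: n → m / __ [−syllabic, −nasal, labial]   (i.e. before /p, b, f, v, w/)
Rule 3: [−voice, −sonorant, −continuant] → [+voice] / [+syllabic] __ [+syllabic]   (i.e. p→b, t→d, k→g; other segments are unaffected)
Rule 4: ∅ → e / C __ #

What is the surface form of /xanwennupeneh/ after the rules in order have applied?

Rule 1 (degemination): /nn/ is a geminate; the first /n/ deletes. /xanwennupeneh/ → xanwenupeneh.
Rule 2 (nasal place assimilation): /n/ precedes the labial consonant /w/, so it assimilates in place to [m]. /xanwenupeneh/ → xamwenupeneh.
Rule 3 (intervocalic voicing): /p/ is a voiceless stop between vowels /u/ and /e/, so it voices to [b]. /xamwenupeneh/ → xamwenubeneh.
Rule 4 (final e-epenthesis): the form ends in the consonant /h/, so [e] is inserted word-finally. /xamwenubeneh/ → xamwenubenehe.

xamwenubenehe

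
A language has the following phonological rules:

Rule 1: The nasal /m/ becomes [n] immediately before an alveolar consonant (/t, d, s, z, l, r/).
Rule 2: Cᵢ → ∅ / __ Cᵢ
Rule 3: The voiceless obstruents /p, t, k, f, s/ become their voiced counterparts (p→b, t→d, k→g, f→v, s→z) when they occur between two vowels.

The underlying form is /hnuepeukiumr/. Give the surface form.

hnuebeugiunr

Rule 1 (nasal place assimilation): /m/ precedes the alveolar consonant /r/, so it assimilates in place to [n]. /hnuepeukiumr/ → hnuepeukiunr.
Rule 2 (degemination): no segment meets the environment; /hnuepeukiunr/ is unchanged.
Rule 3 (intervocalic voicing): /p/ is a voiceless obstruent between vowels /e/ and /e/, so it voices to [b]. /k/ is a voiceless obstruent between vowels /u/ and /i/, so it voices to [g]. /hnuepeukiunr/ → hnuebeugiunr.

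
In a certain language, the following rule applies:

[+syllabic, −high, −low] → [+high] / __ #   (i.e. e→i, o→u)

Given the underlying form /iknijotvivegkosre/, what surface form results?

iknijotvivegkosri

/e/ is a mid vowel in word-final position, so it raises to [i].
Surface form: [iknijotvivegkosri].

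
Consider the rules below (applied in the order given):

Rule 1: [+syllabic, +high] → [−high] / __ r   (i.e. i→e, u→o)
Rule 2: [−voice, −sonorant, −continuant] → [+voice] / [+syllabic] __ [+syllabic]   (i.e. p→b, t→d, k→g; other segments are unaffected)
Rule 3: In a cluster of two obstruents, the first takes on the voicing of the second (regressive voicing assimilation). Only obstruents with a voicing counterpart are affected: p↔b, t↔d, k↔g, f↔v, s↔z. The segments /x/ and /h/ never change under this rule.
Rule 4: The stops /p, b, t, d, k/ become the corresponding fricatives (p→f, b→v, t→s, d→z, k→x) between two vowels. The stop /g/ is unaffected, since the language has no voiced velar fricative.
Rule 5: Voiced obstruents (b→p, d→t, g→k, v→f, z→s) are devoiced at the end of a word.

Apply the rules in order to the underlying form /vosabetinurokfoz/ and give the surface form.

vosavezinorokfos

Rule 1 (pre-rhotic lowering): /u/ is a high vowel immediately before /r/, so it lowers to [o]. /vosabetinurokfoz/ → vosabetinorokfoz.
Rule 2 (intervocalic voicing): /t/ is a voiceless stop between vowels /e/ and /i/, so it voices to [d]. /vosabetinorokfoz/ → vosabedinorokfoz.
Rule 3 (regressive voicing assimilation): no segment meets the environment; /vosabedinorokfoz/ is unchanged.
Rule 4 (intervocalic spirantization): /b/ is a stop between vowels /a/ and /e/, so it spirantizes to the fricative [v]. /d/ is a stop between vowels /e/ and /i/, so it spirantizes to the fricative [z]. /vosabedinorokfoz/ → vosavezinorokfoz.
Rule 5 (final devoicing): /z/ is a voiced obstruent in word-final position, so it devoices to [s]. /vosavezinorokfoz/ → vosavezinorokfos.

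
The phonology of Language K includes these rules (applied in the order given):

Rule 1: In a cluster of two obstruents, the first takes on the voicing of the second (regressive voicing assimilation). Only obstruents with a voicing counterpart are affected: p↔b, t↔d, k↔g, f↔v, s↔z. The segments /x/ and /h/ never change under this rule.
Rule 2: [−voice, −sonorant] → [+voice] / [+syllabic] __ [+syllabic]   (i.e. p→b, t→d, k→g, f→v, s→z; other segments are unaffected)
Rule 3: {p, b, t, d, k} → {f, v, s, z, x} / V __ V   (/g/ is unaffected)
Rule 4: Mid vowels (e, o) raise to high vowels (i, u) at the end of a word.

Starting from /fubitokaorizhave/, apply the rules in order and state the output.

Rule 1 (regressive voicing assimilation): /z/ precedes the voiceless obstruent /h/, so it devoices to [s] by assimilation. /fubitokaorizhave/ → fubitokaorishave.
Rule 2 (intervocalic voicing): /t/ is a voiceless obstruent between vowels /i/ and /o/, so it voices to [d]. /k/ is a voiceless obstruent between vowels /o/ and /a/, so it voices to [g]. /fubitokaorishave/ → fubidogaorishave.
Rule 3 (intervocalic spirantization): /b/ is a stop between vowels /u/ and /i/, so it spirantizes to the fricative [v]. /d/ is a stop between vowels /i/ and /o/, so it spirantizes to the fricative [z]. /fubidogaorishave/ → fuvizogaorishave.
Rule 4 (final vowel raising): /e/ is a mid vowel in word-final position, so it raises to [i]. /fuvizogaorishave/ → fuvizogaorishavi.

fuvizogaorishavi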